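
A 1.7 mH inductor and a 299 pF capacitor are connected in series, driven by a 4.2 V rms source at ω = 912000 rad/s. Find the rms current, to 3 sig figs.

1.98 mA

X_L = ωL = 1550 Ω
X_C = 1/(ωC) = 3670 Ω
Net reactance X = X_L − X_C = -2120 Ω
Z = − j2120 Ω
|Z| = √(0² + 2120²) = 2120 Ω
I = V/|Z| = 4.2/2120 = 1.98 mA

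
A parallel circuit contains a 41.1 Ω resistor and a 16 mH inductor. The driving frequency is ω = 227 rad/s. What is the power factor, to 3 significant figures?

0.0880

X_L = ωL = 3.63 Ω
Parallel: admittances add. Y = 1/R + 1/(jωL)
Y = (0.0243 − j0.275) S
|Y| = 0.276 S → |Z| = 1/|Y| = 3.62 Ω, ∠Z = −∠Y = 84.9°
cos φ = cos(84.9°) = 0.0880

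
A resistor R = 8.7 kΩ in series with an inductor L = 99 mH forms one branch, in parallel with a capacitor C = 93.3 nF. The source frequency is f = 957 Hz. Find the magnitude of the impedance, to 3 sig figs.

ω = 2πf = 6013 rad/s
X_L = ωL = 595 Ω
X_C = 1/(ωC) = 1780 Ω
Branch 1 (R+jX_L): Z₁ = 8700 + j595 Ω, |Z₁| = 8720 Ω
Branch 2 (−jX_C): Z₂ = −j1780 Ω
Parallel: Z = Z₁Z₂/(Z₁+Z₂), |Z| = 1770 Ω, ∠Z = -78.3°

1770 Ω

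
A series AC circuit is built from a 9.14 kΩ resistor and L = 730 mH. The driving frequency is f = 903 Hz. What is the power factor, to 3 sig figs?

ω = 2πf = 5674 rad/s
X_L = ωL = 4140 Ω
Z = 9140 + j4140 Ω
|Z| = √(9140² + 4140²) = 10000 Ω
∠Z = arctan(4140/9140) = 24.4°
cos φ = cos(24.4°) = 0.911

0.911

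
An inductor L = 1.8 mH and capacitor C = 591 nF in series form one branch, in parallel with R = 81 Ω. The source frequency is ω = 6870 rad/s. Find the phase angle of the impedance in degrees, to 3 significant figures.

X_L = ωL = 12.4 Ω
X_C = 1/(ωC) = 246 Ω
Branch 1: Z₁ = R = 81.0 Ω
Branch 2 (series LC): Z₂ = j(X_L − X_C) = −j234 Ω
Parallel: Z = Z₁Z₂/(Z₁+Z₂), |Z| = 76.5 Ω, ∠Z = -19.1°

-19.1°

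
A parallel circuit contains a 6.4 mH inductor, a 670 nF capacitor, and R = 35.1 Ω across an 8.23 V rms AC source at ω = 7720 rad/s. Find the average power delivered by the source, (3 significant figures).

X_L = ωL = 49.4 Ω
X_C = 1/(ωC) = 193 Ω
Parallel: admittances add. Y = 1/R + 1/(jωL) + jωC
Y = (0.0285 − j0.0151) S
|Y| = 0.0322 S → |Z| = 1/|Y| = 31.0 Ω, ∠Z = −∠Y = 27.9°
I = V/|Z| = 265 mA
P = VI cos φ = 8.23 × 0.265 × cos(27.9°) = 1.93 W

1.93 W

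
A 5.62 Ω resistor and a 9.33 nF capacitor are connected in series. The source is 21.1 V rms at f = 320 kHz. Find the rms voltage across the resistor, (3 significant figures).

ω = 2πf = 2.011e+06 rad/s
X_C = 1/(ωC) = 53.3 Ω
Z = 5.62 − j53.3 Ω
|Z| = √(5.62² + 53.3²) = 53.6 Ω
I = V/|Z| = 394 mA
V_R = I·|Z_R| = 0.394 × 5.62 = 2.21 V

2.21 V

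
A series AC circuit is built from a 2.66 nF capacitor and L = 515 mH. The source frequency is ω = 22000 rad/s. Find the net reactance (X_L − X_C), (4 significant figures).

X_L = ωL = 11330 Ω
X_C = 1/(ωC) = 17090 Ω
X = 11330 − 17090 = -5758 Ω

-5758 Ω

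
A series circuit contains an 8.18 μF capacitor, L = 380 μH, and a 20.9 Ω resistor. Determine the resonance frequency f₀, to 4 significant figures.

2.855 kHz

ω₀ = 1/√(LC) = 1/√(0.00038 × 8.18e-06) = 17940 rad/s
f₀ = ω₀/(2π) = 2.855 kHz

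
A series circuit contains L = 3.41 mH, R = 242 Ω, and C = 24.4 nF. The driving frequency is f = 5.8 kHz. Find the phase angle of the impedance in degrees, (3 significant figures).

ω = 2πf = 36440 rad/s
X_L = ωL = 124 Ω
X_C = 1/(ωC) = 1120 Ω
Net reactance X = X_L − X_C = -1000 Ω
Z = 242 − j1000 Ω
|Z| = √(242² + 1000²) = 1030 Ω
∠Z = arctan(-1000/242) = -76.4°

-76.4°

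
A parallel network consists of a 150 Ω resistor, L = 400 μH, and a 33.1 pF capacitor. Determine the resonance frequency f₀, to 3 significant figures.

ω₀ = 1/√(LC) = 1/√(0.0004 × 3.31e-11) = 8.691e+06 rad/s
f₀ = ω₀/(2π) = 1.38 MHz

1.38 MHz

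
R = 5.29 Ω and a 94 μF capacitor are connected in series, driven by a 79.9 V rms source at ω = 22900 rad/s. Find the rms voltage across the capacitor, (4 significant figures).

X_C = 1/(ωC) = 0.4646 Ω
Z = 5.290 − j0.4646 Ω
|Z| = √(5.290² + 0.4646²) = 5.310 Ω
I = V/|Z| = 15.05 A
V_C = I·|Z_C| = 15.05 × 0.4646 = 6.990 V

6.990 V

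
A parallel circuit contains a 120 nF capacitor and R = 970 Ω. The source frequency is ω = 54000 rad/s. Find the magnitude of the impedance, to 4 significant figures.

X_C = 1/(ωC) = 154.3 Ω
Parallel: admittances add. Y = 1/R + jωC
Y = (0.001031 + j0.006480) S
|Y| = 0.006561 S → |Z| = 1/|Y| = 152.4 Ω, ∠Z = −∠Y = -80.96°

152.4 Ω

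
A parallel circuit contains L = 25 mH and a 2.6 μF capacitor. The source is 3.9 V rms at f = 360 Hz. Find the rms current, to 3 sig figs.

46.0 mA

ω = 2πf = 2262 rad/s
X_L = ωL = 56.5 Ω
X_C = 1/(ωC) = 170 Ω
Parallel: admittances add. Y = 1/(jωL) + jωC
Y = (0 − j0.0118) S
|Y| = 0.0118 S → |Z| = 1/|Y| = 84.7 Ω, ∠Z = −∠Y = 90.0°
I = V/|Z| = 3.9/84.7 = 46.0 mA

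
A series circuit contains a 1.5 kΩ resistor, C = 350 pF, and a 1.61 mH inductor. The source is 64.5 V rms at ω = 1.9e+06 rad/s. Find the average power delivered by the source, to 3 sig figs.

X_L = ωL = 3060 Ω
X_C = 1/(ωC) = 1500 Ω
Net reactance X = X_L − X_C = 1560 Ω
Z = 1500 + j1560 Ω
|Z| = √(1500² + 1560²) = 2160 Ω
∠Z = arctan(1560/1500) = 46.0°
I = V/|Z| = 29.9 mA
P = VI cos φ = 64.5 × 0.0299 × cos(46.0°) = 1.34 W

1.34 W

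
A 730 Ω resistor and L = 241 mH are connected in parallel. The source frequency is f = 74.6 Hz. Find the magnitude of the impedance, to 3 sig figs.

112 Ω

ω = 2πf = 468.7 rad/s
X_L = ωL = 113 Ω
Parallel: admittances add. Y = 1/R + 1/(jωL)
Y = (0.00137 − j0.00885) S
|Y| = 0.00896 S → |Z| = 1/|Y| = 112 Ω, ∠Z = −∠Y = 81.2°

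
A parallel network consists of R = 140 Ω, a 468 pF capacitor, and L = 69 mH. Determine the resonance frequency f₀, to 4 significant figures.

ω₀ = 1/√(LC) = 1/√(0.069 × 4.68e-10) = 176000 rad/s
f₀ = ω₀/(2π) = 28.01 kHz

28.01 kHz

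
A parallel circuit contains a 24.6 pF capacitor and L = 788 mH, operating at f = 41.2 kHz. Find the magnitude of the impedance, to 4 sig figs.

ω = 2πf = 258900 rad/s
X_L = ωL = 204000 Ω
X_C = 1/(ωC) = 157000 Ω
Parallel: admittances add. Y = 1/(jωL) + jωC
Y = (0 + j1.466e-06) S
|Y| = 1.466e-06 S → |Z| = 1/|Y| = 682200 Ω, ∠Z = −∠Y = -90.00°

682200 Ω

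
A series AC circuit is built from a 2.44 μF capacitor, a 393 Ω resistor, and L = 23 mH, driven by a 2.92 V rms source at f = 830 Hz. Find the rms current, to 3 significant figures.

7.39 mA

ω = 2πf = 5215 rad/s
X_L = ωL = 120 Ω
X_C = 1/(ωC) = 78.6 Ω
Net reactance X = X_L − X_C = 41.4 Ω
Z = 393 + j41.4 Ω
|Z| = √(393² + 41.4²) = 395 Ω
I = V/|Z| = 2.92/395 = 7.39 mA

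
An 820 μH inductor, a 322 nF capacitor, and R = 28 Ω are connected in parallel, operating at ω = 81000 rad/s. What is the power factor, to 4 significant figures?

0.9555

X_L = ωL = 66.42 Ω
X_C = 1/(ωC) = 38.34 Ω
Parallel: admittances add. Y = 1/R + 1/(jωL) + jωC
Y = (0.03571 + j0.01103) S
|Y| = 0.03738 S → |Z| = 1/|Y| = 26.75 Ω, ∠Z = −∠Y = -17.16°
cos φ = cos(-17.16°) = 0.9555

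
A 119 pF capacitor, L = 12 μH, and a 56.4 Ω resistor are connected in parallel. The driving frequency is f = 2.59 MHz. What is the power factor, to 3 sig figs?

0.984

ω = 2πf = 1.627e+07 rad/s
X_L = ωL = 195 Ω
X_C = 1/(ωC) = 516 Ω
Parallel: admittances add. Y = 1/R + 1/(jωL) + jωC
Y = (0.0177 − j0.00318) S
|Y| = 0.0180 S → |Z| = 1/|Y| = 55.5 Ω, ∠Z = −∠Y = 10.2°
cos φ = cos(10.2°) = 0.984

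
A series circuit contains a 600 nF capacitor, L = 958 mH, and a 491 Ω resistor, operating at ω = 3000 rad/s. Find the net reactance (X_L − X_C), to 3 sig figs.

2320 Ω

X_L = ωL = 2870 Ω
X_C = 1/(ωC) = 556 Ω
X = 2870 − 556 = 2320 Ω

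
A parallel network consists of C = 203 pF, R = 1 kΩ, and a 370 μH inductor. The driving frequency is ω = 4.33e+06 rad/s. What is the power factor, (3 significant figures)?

X_L = ωL = 1600 Ω
X_C = 1/(ωC) = 1140 Ω
Parallel: admittances add. Y = 1/R + 1/(jωL) + jωC
Y = (0.00100 + j0.000255) S
|Y| = 0.00103 S → |Z| = 1/|Y| = 969 Ω, ∠Z = −∠Y = -14.3°
cos φ = cos(-14.3°) = 0.969

0.969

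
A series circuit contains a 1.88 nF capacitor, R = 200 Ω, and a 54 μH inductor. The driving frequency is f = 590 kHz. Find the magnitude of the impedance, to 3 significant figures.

ω = 2πf = 3.707e+06 rad/s
X_L = ωL = 200 Ω
X_C = 1/(ωC) = 143 Ω
Net reactance X = X_L − X_C = 56.7 Ω
Z = 200 + j56.7 Ω
|Z| = √(200² + 56.7²) = 208 Ω

208 Ω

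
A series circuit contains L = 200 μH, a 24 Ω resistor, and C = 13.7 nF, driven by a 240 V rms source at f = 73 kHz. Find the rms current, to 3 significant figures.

ω = 2πf = 458700 rad/s
X_L = ωL = 91.7 Ω
X_C = 1/(ωC) = 159 Ω
Net reactance X = X_L − X_C = -67.4 Ω
Z = 24.0 − j67.4 Ω
|Z| = √(24.0² + 67.4²) = 71.5 Ω
I = V/|Z| = 240/71.5 = 3.35 A

3.35 A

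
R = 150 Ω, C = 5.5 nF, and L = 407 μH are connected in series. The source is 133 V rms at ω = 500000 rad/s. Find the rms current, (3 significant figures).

606 mA

X_L = ωL = 204 Ω
X_C = 1/(ωC) = 364 Ω
Net reactance X = X_L − X_C = -160 Ω
Z = 150 − j160 Ω
|Z| = √(150² + 160²) = 219 Ω
I = V/|Z| = 133/219 = 606 mA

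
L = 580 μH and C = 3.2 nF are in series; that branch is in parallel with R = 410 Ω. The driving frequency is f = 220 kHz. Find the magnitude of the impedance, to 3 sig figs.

ω = 2πf = 1.382e+06 rad/s
X_L = ωL = 802 Ω
X_C = 1/(ωC) = 226 Ω
Branch 1: Z₁ = R = 410 Ω
Branch 2 (series LC): Z₂ = j(X_L − X_C) = j576 Ω
Parallel: Z = Z₁Z₂/(Z₁+Z₂), |Z| = 334 Ω, ∠Z = 35.5°

334 Ω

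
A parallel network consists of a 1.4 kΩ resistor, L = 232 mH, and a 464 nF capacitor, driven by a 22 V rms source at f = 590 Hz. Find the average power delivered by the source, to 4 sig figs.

345.7 mW

ω = 2πf = 3707 rad/s
X_L = ωL = 860.0 Ω
X_C = 1/(ωC) = 581.4 Ω
Parallel: admittances add. Y = 1/R + 1/(jωL) + jωC
Y = (0.0007143 + j0.0005574) S
|Y| = 0.0009060 S → |Z| = 1/|Y| = 1104 Ω, ∠Z = −∠Y = -37.96°
I = V/|Z| = 19.93 mA
P = VI cos φ = 22 × 0.01993 × cos(-37.96°) = 345.7 mW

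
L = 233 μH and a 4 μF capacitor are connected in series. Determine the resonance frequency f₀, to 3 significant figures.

ω₀ = 1/√(LC) = 1/√(0.000233 × 4e-06) = 32760 rad/s
f₀ = ω₀/(2π) = 5.21 kHz

5.21 kHz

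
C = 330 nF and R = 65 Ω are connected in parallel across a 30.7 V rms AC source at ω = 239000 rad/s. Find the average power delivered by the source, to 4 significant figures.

X_C = 1/(ωC) = 12.68 Ω
Parallel: admittances add. Y = 1/R + jωC
Y = (0.01538 + j0.07887) S
|Y| = 0.08036 S → |Z| = 1/|Y| = 12.44 Ω, ∠Z = −∠Y = -78.96°
I = V/|Z| = 2.467 A
P = VI cos φ = 30.7 × 2.467 × cos(-78.96°) = 14.50 W

14.50 W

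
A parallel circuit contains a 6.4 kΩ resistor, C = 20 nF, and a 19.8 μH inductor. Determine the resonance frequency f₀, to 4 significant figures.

252.9 kHz

ω₀ = 1/√(LC) = 1/√(1.98e-05 × 2e-08) = 1.589e+06 rad/s
f₀ = ω₀/(2π) = 252.9 kHz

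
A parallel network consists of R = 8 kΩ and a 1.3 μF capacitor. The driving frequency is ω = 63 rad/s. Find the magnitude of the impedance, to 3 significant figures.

6690 Ω

X_C = 1/(ωC) = 12200 Ω
Parallel: admittances add. Y = 1/R + jωC
Y = (0.000125 + j8.19e-05) S
|Y| = 0.000149 S → |Z| = 1/|Y| = 6690 Ω, ∠Z = −∠Y = -33.2°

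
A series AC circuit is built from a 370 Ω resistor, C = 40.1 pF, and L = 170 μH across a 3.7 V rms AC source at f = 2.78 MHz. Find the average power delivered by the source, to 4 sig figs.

ω = 2πf = 1.747e+07 rad/s
X_L = ωL = 2969 Ω
X_C = 1/(ωC) = 1428 Ω
Net reactance X = X_L − X_C = 1542 Ω
Z = 370.0 + j1542 Ω
|Z| = √(370.0² + 1542²) = 1586 Ω
∠Z = arctan(1542/370.0) = 76.50°
I = V/|Z| = 2.334 mA
P = VI cos φ = 3.7 × 0.002334 × cos(76.50°) = 2.015 mW

2.015 mW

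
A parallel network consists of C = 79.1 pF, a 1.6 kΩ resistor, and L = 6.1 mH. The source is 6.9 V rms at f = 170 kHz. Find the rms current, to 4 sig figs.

4.339 mA

ω = 2πf = 1.068e+06 rad/s
X_L = ωL = 6516 Ω
X_C = 1/(ωC) = 11840 Ω
Parallel: admittances add. Y = 1/R + 1/(jωL) + jωC
Y = (0.0006250 − j6.899e-05) S
|Y| = 0.0006288 S → |Z| = 1/|Y| = 1590 Ω, ∠Z = −∠Y = 6.299°
I = V/|Z| = 6.9/1590 = 4.339 mA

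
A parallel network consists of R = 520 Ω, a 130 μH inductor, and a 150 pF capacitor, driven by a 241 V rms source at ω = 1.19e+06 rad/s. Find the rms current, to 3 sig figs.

1.58 A

X_L = ωL = 155 Ω
X_C = 1/(ωC) = 5600 Ω
Parallel: admittances add. Y = 1/R + 1/(jωL) + jωC
Y = (0.00192 − j0.00629) S
|Y| = 0.00657 S → |Z| = 1/|Y| = 152 Ω, ∠Z = −∠Y = 73.0°
I = V/|Z| = 241/152 = 1.58 A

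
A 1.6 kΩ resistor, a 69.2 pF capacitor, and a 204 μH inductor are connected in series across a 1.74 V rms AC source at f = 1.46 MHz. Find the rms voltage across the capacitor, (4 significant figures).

1.685 V

ω = 2πf = 9.173e+06 rad/s
X_L = ωL = 1871 Ω
X_C = 1/(ωC) = 1575 Ω
Net reactance X = X_L − X_C = 296.1 Ω
Z = 1600 + j296.1 Ω
|Z| = √(1600² + 296.1²) = 1627 Ω
I = V/|Z| = 1.069 mA
V_C = I·|Z_C| = 0.001069 × 1575 = 1.685 V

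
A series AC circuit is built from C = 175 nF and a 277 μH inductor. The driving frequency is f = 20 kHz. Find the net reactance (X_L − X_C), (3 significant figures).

ω = 2πf = 125700 rad/s
X_L = ωL = 34.8 Ω
X_C = 1/(ωC) = 45.5 Ω
X = 34.8 − 45.5 = -10.7 Ω

-10.7 Ω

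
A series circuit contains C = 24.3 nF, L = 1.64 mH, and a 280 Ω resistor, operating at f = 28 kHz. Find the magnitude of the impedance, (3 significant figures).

ω = 2πf = 175900 rad/s
X_L = ωL = 289 Ω
X_C = 1/(ωC) = 234 Ω
Net reactance X = X_L − X_C = 54.6 Ω
Z = 280 + j54.6 Ω
|Z| = √(280² + 54.6²) = 285 Ω

285 Ω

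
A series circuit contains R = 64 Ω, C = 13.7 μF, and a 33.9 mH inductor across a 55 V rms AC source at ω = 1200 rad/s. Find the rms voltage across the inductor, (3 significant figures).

33.3 V

X_L = ωL = 40.7 Ω
X_C = 1/(ωC) = 60.8 Ω
Net reactance X = X_L − X_C = -20.1 Ω
Z = 64.0 − j20.1 Ω
|Z| = √(64.0² + 20.1²) = 67.1 Ω
I = V/|Z| = 820 mA
V_L = I·|Z_L| = 0.820 × 40.7 = 33.3 V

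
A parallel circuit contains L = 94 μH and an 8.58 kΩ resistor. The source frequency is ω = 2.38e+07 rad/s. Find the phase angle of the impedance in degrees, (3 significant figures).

X_L = ωL = 2240 Ω
Parallel: admittances add. Y = 1/R + 1/(jωL)
Y = (0.000117 − j0.000447) S
|Y| = 0.000462 S → |Z| = 1/|Y| = 2160 Ω, ∠Z = −∠Y = 75.4°

75.4°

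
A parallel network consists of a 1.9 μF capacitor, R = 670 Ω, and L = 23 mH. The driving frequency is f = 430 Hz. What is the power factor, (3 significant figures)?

0.135

ω = 2πf = 2702 rad/s
X_L = ωL = 62.1 Ω
X_C = 1/(ωC) = 195 Ω
Parallel: admittances add. Y = 1/R + 1/(jωL) + jωC
Y = (0.00149 − j0.0110) S
|Y| = 0.0111 S → |Z| = 1/|Y| = 90.4 Ω, ∠Z = −∠Y = 82.2°
cos φ = cos(82.2°) = 0.135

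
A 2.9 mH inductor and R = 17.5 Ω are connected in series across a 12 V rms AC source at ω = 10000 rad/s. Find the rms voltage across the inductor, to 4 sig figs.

X_L = ωL = 29.00 Ω
Z = 17.50 + j29.00 Ω
|Z| = √(17.50² + 29.00²) = 33.87 Ω
I = V/|Z| = 354.3 mA
V_L = I·|Z_L| = 0.3543 × 29.00 = 10.27 V

10.27 V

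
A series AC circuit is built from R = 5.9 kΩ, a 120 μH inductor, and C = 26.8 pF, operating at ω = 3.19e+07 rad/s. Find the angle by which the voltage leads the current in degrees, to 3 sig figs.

X_L = ωL = 3830 Ω
X_C = 1/(ωC) = 1170 Ω
Net reactance X = X_L − X_C = 2660 Ω
Z = 5900 + j2660 Ω
|Z| = √(5900² + 2660²) = 6470 Ω
∠Z = arctan(2660/5900) = 24.3°

24.3°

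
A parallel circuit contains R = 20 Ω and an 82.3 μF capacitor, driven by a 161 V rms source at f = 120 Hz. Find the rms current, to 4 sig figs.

12.83 A

ω = 2πf = 754.0 rad/s
X_C = 1/(ωC) = 16.12 Ω
Parallel: admittances add. Y = 1/R + jωC
Y = (0.05000 + j0.06205) S
|Y| = 0.07969 S → |Z| = 1/|Y| = 12.55 Ω, ∠Z = −∠Y = -51.14°
I = V/|Z| = 161/12.55 = 12.83 A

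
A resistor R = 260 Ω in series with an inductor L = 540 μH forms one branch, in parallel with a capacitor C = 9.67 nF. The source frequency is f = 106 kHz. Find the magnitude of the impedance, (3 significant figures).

208 Ω

ω = 2πf = 666000 rad/s
X_L = ωL = 360 Ω
X_C = 1/(ωC) = 155 Ω
Branch 1 (R+jX_L): Z₁ = 260 + j360 Ω, |Z₁| = 444 Ω
Branch 2 (−jX_C): Z₂ = −j155 Ω
Parallel: Z = Z₁Z₂/(Z₁+Z₂), |Z| = 208 Ω, ∠Z = -74.0°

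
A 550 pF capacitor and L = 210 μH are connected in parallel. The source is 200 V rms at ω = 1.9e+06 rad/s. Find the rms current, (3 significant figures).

292 mA

X_L = ωL = 399 Ω
X_C = 1/(ωC) = 957 Ω
Parallel: admittances add. Y = 1/(jωL) + jωC
Y = (0 − j0.00146) S
|Y| = 0.00146 S → |Z| = 1/|Y| = 684 Ω, ∠Z = −∠Y = 90.0°
I = V/|Z| = 200/684 = 292 mA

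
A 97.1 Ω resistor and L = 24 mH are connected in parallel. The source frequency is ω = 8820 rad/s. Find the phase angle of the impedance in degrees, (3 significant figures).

24.6°

X_L = ωL = 212 Ω
Parallel: admittances add. Y = 1/R + 1/(jωL)
Y = (0.0103 − j0.00472) S
|Y| = 0.0113 S → |Z| = 1/|Y| = 88.3 Ω, ∠Z = −∠Y = 24.6°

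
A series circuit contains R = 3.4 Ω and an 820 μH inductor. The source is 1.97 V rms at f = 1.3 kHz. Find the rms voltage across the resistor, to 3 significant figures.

ω = 2πf = 8168 rad/s
X_L = ωL = 6.70 Ω
Z = 3.40 + j6.70 Ω
|Z| = √(3.40² + 6.70²) = 7.51 Ω
I = V/|Z| = 262 mA
V_R = I·|Z_R| = 0.262 × 3.40 = 0.892 V

0.892 V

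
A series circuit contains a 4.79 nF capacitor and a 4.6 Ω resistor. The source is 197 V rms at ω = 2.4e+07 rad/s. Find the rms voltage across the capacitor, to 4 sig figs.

X_C = 1/(ωC) = 8.699 Ω
Z = 4.600 − j8.699 Ω
|Z| = √(4.600² + 8.699²) = 9.840 Ω
I = V/|Z| = 20.02 A
V_C = I·|Z_C| = 20.02 × 8.699 = 174.1 V

174.1 V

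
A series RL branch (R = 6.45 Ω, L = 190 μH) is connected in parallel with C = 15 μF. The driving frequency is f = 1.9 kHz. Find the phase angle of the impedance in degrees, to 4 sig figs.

-43.42°

ω = 2πf = 11940 rad/s
X_L = ωL = 2.268 Ω
X_C = 1/(ωC) = 5.584 Ω
Branch 1 (R+jX_L): Z₁ = 6.450 + j2.268 Ω, |Z₁| = 6.837 Ω
Branch 2 (−jX_C): Z₂ = −j5.584 Ω
Parallel: Z = Z₁Z₂/(Z₁+Z₂), |Z| = 5.265 Ω, ∠Z = -43.42°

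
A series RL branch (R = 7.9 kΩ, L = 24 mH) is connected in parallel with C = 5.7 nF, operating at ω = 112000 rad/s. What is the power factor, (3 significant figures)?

X_L = ωL = 2690 Ω
X_C = 1/(ωC) = 1570 Ω
Branch 1 (R+jX_L): Z₁ = 7900 + j2690 Ω, |Z₁| = 8340 Ω
Branch 2 (−jX_C): Z₂ = −j1570 Ω
Parallel: Z = Z₁Z₂/(Z₁+Z₂), |Z| = 1640 Ω, ∠Z = -79.3°
cos φ = cos(-79.3°) = 0.186

0.186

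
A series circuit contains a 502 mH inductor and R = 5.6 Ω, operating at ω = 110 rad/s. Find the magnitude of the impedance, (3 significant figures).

55.5 Ω

X_L = ωL = 55.2 Ω
Z = 5.60 + j55.2 Ω
|Z| = √(5.60² + 55.2²) = 55.5 Ω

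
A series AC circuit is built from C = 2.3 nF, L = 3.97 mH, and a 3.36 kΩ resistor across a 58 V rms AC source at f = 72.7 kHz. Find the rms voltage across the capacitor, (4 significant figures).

15.92 V

ω = 2πf = 456800 rad/s
X_L = ωL = 1813 Ω
X_C = 1/(ωC) = 951.8 Ω
Net reactance X = X_L − X_C = 861.6 Ω
Z = 3360 + j861.6 Ω
|Z| = √(3360² + 861.6²) = 3469 Ω
I = V/|Z| = 16.72 mA
V_C = I·|Z_C| = 0.01672 × 951.8 = 15.92 V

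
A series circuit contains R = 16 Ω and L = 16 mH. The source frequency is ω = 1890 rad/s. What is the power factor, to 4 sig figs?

0.4677

X_L = ωL = 30.24 Ω
Z = 16.00 + j30.24 Ω
|Z| = √(16.00² + 30.24²) = 34.21 Ω
∠Z = arctan(30.24/16.00) = 62.12°
cos φ = cos(62.12°) = 0.4677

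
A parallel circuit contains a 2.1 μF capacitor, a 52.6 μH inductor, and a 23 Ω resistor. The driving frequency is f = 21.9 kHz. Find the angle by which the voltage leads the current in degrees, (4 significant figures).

ω = 2πf = 137600 rad/s
X_L = ωL = 7.238 Ω
X_C = 1/(ωC) = 3.461 Ω
Parallel: admittances add. Y = 1/R + 1/(jωL) + jωC
Y = (0.04348 + j0.1508) S
|Y| = 0.1569 S → |Z| = 1/|Y| = 6.372 Ω, ∠Z = −∠Y = -73.92°

-73.92°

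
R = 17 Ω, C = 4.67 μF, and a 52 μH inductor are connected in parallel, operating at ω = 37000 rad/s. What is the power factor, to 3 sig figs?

X_L = ωL = 1.92 Ω
X_C = 1/(ωC) = 5.79 Ω
Parallel: admittances add. Y = 1/R + 1/(jωL) + jωC
Y = (0.0588 − j0.347) S
|Y| = 0.352 S → |Z| = 1/|Y| = 2.84 Ω, ∠Z = −∠Y = 80.4°
cos φ = cos(80.4°) = 0.167

0.167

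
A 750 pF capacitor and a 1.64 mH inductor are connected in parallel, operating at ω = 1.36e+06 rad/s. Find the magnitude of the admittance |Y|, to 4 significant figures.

571.6 μS

X_L = ωL = 2230 Ω
X_C = 1/(ωC) = 980.4 Ω
Parallel: admittances add. Y = 1/(jωL) + jωC
Y = (0 + j0.0005716) S
|Y| = 0.0005716 S → |Z| = 1/|Y| = 1749 Ω, ∠Z = −∠Y = -90.00°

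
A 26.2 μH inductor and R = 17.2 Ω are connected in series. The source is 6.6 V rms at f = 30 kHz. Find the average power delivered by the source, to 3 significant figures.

2.34 W

ω = 2πf = 188500 rad/s
X_L = ωL = 4.94 Ω
Z = 17.2 + j4.94 Ω
|Z| = √(17.2² + 4.94²) = 17.9 Ω
∠Z = arctan(4.94/17.2) = 16.0°
I = V/|Z| = 369 mA
P = VI cos φ = 6.6 × 0.369 × cos(16.0°) = 2.34 W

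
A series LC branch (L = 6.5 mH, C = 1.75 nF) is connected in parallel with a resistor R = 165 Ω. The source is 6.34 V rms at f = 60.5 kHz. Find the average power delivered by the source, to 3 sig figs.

ω = 2πf = 380100 rad/s
X_L = ωL = 2470 Ω
X_C = 1/(ωC) = 1500 Ω
Branch 1: Z₁ = R = 165 Ω
Branch 2 (series LC): Z₂ = j(X_L − X_C) = j968 Ω
Parallel: Z = Z₁Z₂/(Z₁+Z₂), |Z| = 163 Ω, ∠Z = 9.68°
I = V/|Z| = 39.0 mA
P = VI cos φ = 6.34 × 0.0390 × cos(9.68°) = 244 mW

244 mW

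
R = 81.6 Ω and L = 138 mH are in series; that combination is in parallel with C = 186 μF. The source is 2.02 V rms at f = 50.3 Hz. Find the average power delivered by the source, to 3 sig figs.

38.9 mW

ω = 2πf = 316.0 rad/s
X_L = ωL = 43.6 Ω
X_C = 1/(ωC) = 17.0 Ω
Branch 1 (R+jX_L): Z₁ = 81.6 + j43.6 Ω, |Z₁| = 92.5 Ω
Branch 2 (−jX_C): Z₂ = −j17.0 Ω
Parallel: Z = Z₁Z₂/(Z₁+Z₂), |Z| = 18.3 Ω, ∠Z = -79.9°
I = V/|Z| = 110 mA
P = VI cos φ = 2.02 × 0.110 × cos(-79.9°) = 38.9 mW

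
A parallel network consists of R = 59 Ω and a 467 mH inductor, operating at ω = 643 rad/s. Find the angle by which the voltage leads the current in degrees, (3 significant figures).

11.1°

X_L = ωL = 300 Ω
Parallel: admittances add. Y = 1/R + 1/(jωL)
Y = (0.0169 − j0.00333) S
|Y| = 0.0173 S → |Z| = 1/|Y| = 57.9 Ω, ∠Z = −∠Y = 11.1°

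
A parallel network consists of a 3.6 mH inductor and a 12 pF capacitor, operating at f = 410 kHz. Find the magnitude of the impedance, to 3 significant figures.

13000 Ω

ω = 2πf = 2.576e+06 rad/s
X_L = ωL = 9270 Ω
X_C = 1/(ωC) = 32300 Ω
Parallel: admittances add. Y = 1/(jωL) + jωC
Y = (0 − j7.69e-05) S
|Y| = 7.69e-05 S → |Z| = 1/|Y| = 13000 Ω, ∠Z = −∠Y = 90.0°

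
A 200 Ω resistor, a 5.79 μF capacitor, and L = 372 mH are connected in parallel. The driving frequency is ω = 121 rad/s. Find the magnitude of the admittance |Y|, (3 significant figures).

X_L = ωL = 45.0 Ω
X_C = 1/(ωC) = 1430 Ω
Parallel: admittances add. Y = 1/R + 1/(jωL) + jωC
Y = (0.00500 − j0.0215) S
|Y| = 0.0221 S → |Z| = 1/|Y| = 45.3 Ω, ∠Z = −∠Y = 76.9°

22.1 mS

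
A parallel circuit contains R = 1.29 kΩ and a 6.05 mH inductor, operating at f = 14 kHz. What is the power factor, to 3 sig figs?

0.381

ω = 2πf = 87960 rad/s
X_L = ωL = 532 Ω
Parallel: admittances add. Y = 1/R + 1/(jωL)
Y = (0.000775 − j0.00188) S
|Y| = 0.00203 S → |Z| = 1/|Y| = 492 Ω, ∠Z = −∠Y = 67.6°
cos φ = cos(67.6°) = 0.381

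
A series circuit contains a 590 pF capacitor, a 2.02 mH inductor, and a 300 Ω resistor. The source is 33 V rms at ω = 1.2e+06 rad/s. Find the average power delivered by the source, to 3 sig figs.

X_L = ωL = 2420 Ω
X_C = 1/(ωC) = 1410 Ω
Net reactance X = X_L − X_C = 1010 Ω
Z = 300 + j1010 Ω
|Z| = √(300² + 1010²) = 1060 Ω
∠Z = arctan(1010/300) = 73.5°
I = V/|Z| = 31.3 mA
P = VI cos φ = 33 × 0.0313 × cos(73.5°) = 293 mW

293 mW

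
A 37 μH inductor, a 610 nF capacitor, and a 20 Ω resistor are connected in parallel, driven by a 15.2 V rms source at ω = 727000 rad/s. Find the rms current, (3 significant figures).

X_L = ωL = 26.9 Ω
X_C = 1/(ωC) = 2.25 Ω
Parallel: admittances add. Y = 1/R + 1/(jωL) + jωC
Y = (0.0500 + j0.406) S
|Y| = 0.409 S → |Z| = 1/|Y| = 2.44 Ω, ∠Z = −∠Y = -83.0°
I = V/|Z| = 15.2/2.44 = 6.22 A

6.22 A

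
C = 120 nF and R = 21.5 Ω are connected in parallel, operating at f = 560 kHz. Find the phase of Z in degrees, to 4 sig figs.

-83.71°

ω = 2πf = 3.519e+06 rad/s
X_C = 1/(ωC) = 2.368 Ω
Parallel: admittances add. Y = 1/R + jωC
Y = (0.04651 + j0.4222) S
|Y| = 0.4248 S → |Z| = 1/|Y| = 2.354 Ω, ∠Z = −∠Y = -83.71°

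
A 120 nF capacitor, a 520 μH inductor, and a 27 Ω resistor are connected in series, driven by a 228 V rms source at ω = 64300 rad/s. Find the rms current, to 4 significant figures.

2.283 A

X_L = ωL = 33.44 Ω
X_C = 1/(ωC) = 129.6 Ω
Net reactance X = X_L − X_C = -96.16 Ω
Z = 27.00 − j96.16 Ω
|Z| = √(27.00² + 96.16²) = 99.88 Ω
I = V/|Z| = 228/99.88 = 2.283 A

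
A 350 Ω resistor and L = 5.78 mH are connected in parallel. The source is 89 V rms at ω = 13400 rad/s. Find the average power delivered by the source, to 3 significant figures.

X_L = ωL = 77.5 Ω
Parallel: admittances add. Y = 1/R + 1/(jωL)
Y = (0.00286 − j0.0129) S
|Y| = 0.0132 S → |Z| = 1/|Y| = 75.6 Ω, ∠Z = −∠Y = 77.5°
I = V/|Z| = 1.18 A
P = VI cos φ = 89 × 1.18 × cos(77.5°) = 22.6 W

22.6 W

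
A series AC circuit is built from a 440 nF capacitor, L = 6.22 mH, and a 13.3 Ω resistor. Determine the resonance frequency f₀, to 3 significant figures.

3.04 kHz

ω₀ = 1/√(LC) = 1/√(0.00622 × 4.4e-07) = 19120 rad/s
f₀ = ω₀/(2π) = 3.04 kHz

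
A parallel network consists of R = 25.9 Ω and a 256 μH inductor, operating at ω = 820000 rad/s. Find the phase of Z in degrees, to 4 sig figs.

X_L = ωL = 209.9 Ω
Parallel: admittances add. Y = 1/R + 1/(jωL)
Y = (0.03861 − j0.004764) S
|Y| = 0.03890 S → |Z| = 1/|Y| = 25.71 Ω, ∠Z = −∠Y = 7.034°

7.034°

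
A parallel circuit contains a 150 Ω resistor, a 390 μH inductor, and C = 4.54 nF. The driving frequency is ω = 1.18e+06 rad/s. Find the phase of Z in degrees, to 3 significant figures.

-25.5°

X_L = ωL = 460 Ω
X_C = 1/(ωC) = 187 Ω
Parallel: admittances add. Y = 1/R + 1/(jωL) + jωC
Y = (0.00667 + j0.00318) S
|Y| = 0.00739 S → |Z| = 1/|Y| = 135 Ω, ∠Z = −∠Y = -25.5°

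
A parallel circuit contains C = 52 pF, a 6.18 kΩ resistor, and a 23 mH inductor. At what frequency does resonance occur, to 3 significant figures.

ω₀ = 1/√(LC) = 1/√(0.023 × 5.2e-11) = 914400 rad/s
f₀ = ω₀/(2π) = 146 kHz

146 kHz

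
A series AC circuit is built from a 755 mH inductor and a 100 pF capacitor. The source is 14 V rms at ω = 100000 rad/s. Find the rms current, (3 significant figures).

X_L = ωL = 75500 Ω
X_C = 1/(ωC) = 100000 Ω
Net reactance X = X_L − X_C = -24500 Ω
Z = − j24500 Ω
|Z| = √(0² + 24500²) = 24500 Ω
I = V/|Z| = 14/24500 = 571 μA

571 μA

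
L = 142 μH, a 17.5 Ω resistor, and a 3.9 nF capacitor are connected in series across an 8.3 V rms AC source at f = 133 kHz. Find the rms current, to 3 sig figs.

43.9 mA

ω = 2πf = 835700 rad/s
X_L = ωL = 119 Ω
X_C = 1/(ωC) = 307 Ω
Net reactance X = X_L − X_C = -188 Ω
Z = 17.5 − j188 Ω
|Z| = √(17.5² + 188²) = 189 Ω
I = V/|Z| = 8.3/189 = 43.9 mA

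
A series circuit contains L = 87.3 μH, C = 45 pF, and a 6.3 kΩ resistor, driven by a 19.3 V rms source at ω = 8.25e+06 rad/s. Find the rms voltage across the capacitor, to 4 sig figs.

7.875 V

X_L = ωL = 720.2 Ω
X_C = 1/(ωC) = 2694 Ω
Net reactance X = X_L − X_C = -1973 Ω
Z = 6300 − j1973 Ω
|Z| = √(6300² + 1973²) = 6602 Ω
I = V/|Z| = 2.923 mA
V_C = I·|Z_C| = 0.002923 × 2694 = 7.875 V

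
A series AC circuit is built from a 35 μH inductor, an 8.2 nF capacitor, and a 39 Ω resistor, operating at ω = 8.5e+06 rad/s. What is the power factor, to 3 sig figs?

0.136

X_L = ωL = 298 Ω
X_C = 1/(ωC) = 14.3 Ω
Net reactance X = X_L − X_C = 283 Ω
Z = 39.0 + j283 Ω
|Z| = √(39.0² + 283²) = 286 Ω
∠Z = arctan(283/39.0) = 82.2°
cos φ = cos(82.2°) = 0.136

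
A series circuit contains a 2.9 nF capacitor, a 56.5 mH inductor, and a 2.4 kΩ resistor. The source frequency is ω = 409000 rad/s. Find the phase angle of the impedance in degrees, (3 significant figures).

83.8°

X_L = ωL = 23100 Ω
X_C = 1/(ωC) = 843 Ω
Net reactance X = X_L − X_C = 22300 Ω
Z = 2400 + j22300 Ω
|Z| = √(2400² + 22300²) = 22400 Ω
∠Z = arctan(22300/2400) = 83.8°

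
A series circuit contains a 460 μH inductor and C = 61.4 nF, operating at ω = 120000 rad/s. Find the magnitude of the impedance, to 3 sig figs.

X_L = ωL = 55.2 Ω
X_C = 1/(ωC) = 136 Ω
Net reactance X = X_L − X_C = -80.5 Ω
Z = − j80.5 Ω
|Z| = √(0² + 80.5²) = 80.5 Ω

80.5 Ω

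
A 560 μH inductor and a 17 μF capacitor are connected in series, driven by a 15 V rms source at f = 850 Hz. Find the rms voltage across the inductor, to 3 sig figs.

ω = 2πf = 5341 rad/s
X_L = ωL = 2.99 Ω
X_C = 1/(ωC) = 11.0 Ω
Net reactance X = X_L − X_C = -8.02 Ω
Z = − j8.02 Ω
|Z| = √(0² + 8.02²) = 8.02 Ω
I = V/|Z| = 1.87 A
V_L = I·|Z_L| = 1.87 × 2.99 = 5.59 V

5.59 V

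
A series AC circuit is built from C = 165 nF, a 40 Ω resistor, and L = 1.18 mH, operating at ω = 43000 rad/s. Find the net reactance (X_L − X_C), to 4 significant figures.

-90.20 Ω

X_L = ωL = 50.74 Ω
X_C = 1/(ωC) = 140.9 Ω
X = 50.74 − 140.9 = -90.20 Ω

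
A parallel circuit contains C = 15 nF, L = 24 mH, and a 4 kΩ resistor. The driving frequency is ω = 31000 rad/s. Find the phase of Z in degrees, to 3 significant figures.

X_L = ωL = 744 Ω
X_C = 1/(ωC) = 2150 Ω
Parallel: admittances add. Y = 1/R + 1/(jωL) + jωC
Y = (0.000250 − j0.000879) S
|Y| = 0.000914 S → |Z| = 1/|Y| = 1090 Ω, ∠Z = −∠Y = 74.1°

74.1°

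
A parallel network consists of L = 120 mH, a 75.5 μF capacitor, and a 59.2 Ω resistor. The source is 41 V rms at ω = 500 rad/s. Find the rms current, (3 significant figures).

1.11 A

X_L = ωL = 60.0 Ω
X_C = 1/(ωC) = 26.5 Ω
Parallel: admittances add. Y = 1/R + 1/(jωL) + jωC
Y = (0.0169 + j0.0211) S
|Y| = 0.0270 S → |Z| = 1/|Y| = 37.0 Ω, ∠Z = −∠Y = -51.3°
I = V/|Z| = 41/37.0 = 1.11 A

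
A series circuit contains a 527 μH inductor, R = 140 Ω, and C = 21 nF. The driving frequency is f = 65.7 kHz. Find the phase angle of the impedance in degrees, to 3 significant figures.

36.1°

ω = 2πf = 412800 rad/s
X_L = ωL = 218 Ω
X_C = 1/(ωC) = 115 Ω
Net reactance X = X_L − X_C = 102 Ω
Z = 140 + j102 Ω
|Z| = √(140² + 102²) = 173 Ω
∠Z = arctan(102/140) = 36.1°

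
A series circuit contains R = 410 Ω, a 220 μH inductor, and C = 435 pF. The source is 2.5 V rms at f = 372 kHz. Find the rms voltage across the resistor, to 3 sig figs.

1.64 V

ω = 2πf = 2.337e+06 rad/s
X_L = ωL = 514 Ω
X_C = 1/(ωC) = 984 Ω
Net reactance X = X_L − X_C = -469 Ω
Z = 410 − j469 Ω
|Z| = √(410² + 469²) = 623 Ω
I = V/|Z| = 4.01 mA
V_R = I·|Z_R| = 0.00401 × 410 = 1.64 V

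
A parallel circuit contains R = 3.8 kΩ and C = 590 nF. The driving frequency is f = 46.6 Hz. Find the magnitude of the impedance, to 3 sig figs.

ω = 2πf = 292.8 rad/s
X_C = 1/(ωC) = 5790 Ω
Parallel: admittances add. Y = 1/R + jωC
Y = (0.000263 + j0.000173) S
|Y| = 0.000315 S → |Z| = 1/|Y| = 3180 Ω, ∠Z = −∠Y = -33.3°

3180 Ω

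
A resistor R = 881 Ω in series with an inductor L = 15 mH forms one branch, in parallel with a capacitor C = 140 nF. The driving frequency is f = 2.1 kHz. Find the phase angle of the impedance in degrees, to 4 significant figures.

ω = 2πf = 13190 rad/s
X_L = ωL = 197.9 Ω
X_C = 1/(ωC) = 541.3 Ω
Branch 1 (R+jX_L): Z₁ = 881.0 + j197.9 Ω, |Z₁| = 903.0 Ω
Branch 2 (−jX_C): Z₂ = −j541.3 Ω
Parallel: Z = Z₁Z₂/(Z₁+Z₂), |Z| = 516.9 Ω, ∠Z = -56.04°

-56.04°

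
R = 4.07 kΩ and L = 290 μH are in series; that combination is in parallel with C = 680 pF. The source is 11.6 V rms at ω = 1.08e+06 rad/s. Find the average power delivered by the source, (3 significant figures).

X_L = ωL = 313 Ω
X_C = 1/(ωC) = 1360 Ω
Branch 1 (R+jX_L): Z₁ = 4070 + j313 Ω, |Z₁| = 4080 Ω
Branch 2 (−jX_C): Z₂ = −j1360 Ω
Parallel: Z = Z₁Z₂/(Z₁+Z₂), |Z| = 1320 Ω, ∠Z = -71.2°
I = V/|Z| = 8.77 mA
P = VI cos φ = 11.6 × 0.00877 × cos(-71.2°) = 32.9 mW

32.9 mW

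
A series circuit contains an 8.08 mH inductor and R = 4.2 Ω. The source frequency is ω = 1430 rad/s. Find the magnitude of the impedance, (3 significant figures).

X_L = ωL = 11.6 Ω
Z = 4.20 + j11.6 Ω
|Z| = √(4.20² + 11.6²) = 12.3 Ω

12.3 Ω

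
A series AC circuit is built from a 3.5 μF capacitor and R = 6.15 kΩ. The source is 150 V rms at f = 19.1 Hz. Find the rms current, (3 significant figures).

ω = 2πf = 120.0 rad/s
X_C = 1/(ωC) = 2380 Ω
Z = 6150 − j2380 Ω
|Z| = √(6150² + 2380²) = 6590 Ω
I = V/|Z| = 150/6590 = 22.7 mA

22.7 mA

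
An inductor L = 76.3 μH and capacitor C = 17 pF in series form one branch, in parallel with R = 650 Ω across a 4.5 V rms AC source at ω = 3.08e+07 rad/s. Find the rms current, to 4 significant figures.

12.35 mA

X_L = ωL = 2350 Ω
X_C = 1/(ωC) = 1910 Ω
Branch 1: Z₁ = R = 650.0 Ω
Branch 2 (series LC): Z₂ = j(X_L − X_C) = j440.2 Ω
Parallel: Z = Z₁Z₂/(Z₁+Z₂), |Z| = 364.5 Ω, ∠Z = 55.89°
I = V/|Z| = 4.5/364.5 = 12.35 mA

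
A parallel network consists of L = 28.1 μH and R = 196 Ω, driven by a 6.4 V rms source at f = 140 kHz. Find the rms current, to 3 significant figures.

261 mA

ω = 2πf = 879600 rad/s
X_L = ωL = 24.7 Ω
Parallel: admittances add. Y = 1/R + 1/(jωL)
Y = (0.00510 − j0.0405) S
|Y| = 0.0408 S → |Z| = 1/|Y| = 24.5 Ω, ∠Z = −∠Y = 82.8°
I = V/|Z| = 6.4/24.5 = 261 mA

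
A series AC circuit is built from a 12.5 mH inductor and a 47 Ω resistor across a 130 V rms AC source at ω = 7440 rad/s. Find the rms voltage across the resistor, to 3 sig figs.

58.6 V

X_L = ωL = 93.0 Ω
Z = 47.0 + j93.0 Ω
|Z| = √(47.0² + 93.0²) = 104 Ω
I = V/|Z| = 1.25 A
V_R = I·|Z_R| = 1.25 × 47.0 = 58.6 V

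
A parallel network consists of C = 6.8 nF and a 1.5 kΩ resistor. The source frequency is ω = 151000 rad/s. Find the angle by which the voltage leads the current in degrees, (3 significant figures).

X_C = 1/(ωC) = 974 Ω
Parallel: admittances add. Y = 1/R + jωC
Y = (0.000667 + j0.00103) S
|Y| = 0.00122 S → |Z| = 1/|Y| = 817 Ω, ∠Z = −∠Y = -57.0°

-57.0°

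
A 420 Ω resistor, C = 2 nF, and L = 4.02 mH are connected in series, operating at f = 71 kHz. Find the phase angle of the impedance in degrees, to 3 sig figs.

ω = 2πf = 446100 rad/s
X_L = ωL = 1790 Ω
X_C = 1/(ωC) = 1120 Ω
Net reactance X = X_L − X_C = 673 Ω
Z = 420 + j673 Ω
|Z| = √(420² + 673²) = 793 Ω
∠Z = arctan(673/420) = 58.0°

58.0°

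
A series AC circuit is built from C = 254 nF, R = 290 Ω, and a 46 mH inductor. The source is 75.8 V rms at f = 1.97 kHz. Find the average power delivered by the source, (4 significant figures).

ω = 2πf = 12380 rad/s
X_L = ωL = 569.4 Ω
X_C = 1/(ωC) = 318.1 Ω
Net reactance X = X_L − X_C = 251.3 Ω
Z = 290.0 + j251.3 Ω
|Z| = √(290.0² + 251.3²) = 383.7 Ω
∠Z = arctan(251.3/290.0) = 40.91°
I = V/|Z| = 197.5 mA
P = VI cos φ = 75.8 × 0.1975 × cos(40.91°) = 11.32 W

11.32 W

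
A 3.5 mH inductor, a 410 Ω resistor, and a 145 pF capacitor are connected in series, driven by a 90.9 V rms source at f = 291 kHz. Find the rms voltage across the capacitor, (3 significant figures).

ω = 2πf = 1.828e+06 rad/s
X_L = ωL = 6400 Ω
X_C = 1/(ωC) = 3770 Ω
Net reactance X = X_L − X_C = 2630 Ω
Z = 410 + j2630 Ω
|Z| = √(410² + 2630²) = 2660 Ω
I = V/|Z| = 34.2 mA
V_C = I·|Z_C| = 0.0342 × 3770 = 129 V

129 V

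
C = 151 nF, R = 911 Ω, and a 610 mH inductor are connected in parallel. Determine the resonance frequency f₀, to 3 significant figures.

524 Hz

ω₀ = 1/√(LC) = 1/√(0.61 × 1.51e-07) = 3295 rad/s
f₀ = ω₀/(2π) = 524 Hz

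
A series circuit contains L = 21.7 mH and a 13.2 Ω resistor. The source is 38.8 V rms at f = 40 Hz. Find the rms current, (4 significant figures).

2.717 A

ω = 2πf = 251.3 rad/s
X_L = ωL = 5.454 Ω
Z = 13.20 + j5.454 Ω
|Z| = √(13.20² + 5.454²) = 14.28 Ω
I = V/|Z| = 38.8/14.28 = 2.717 A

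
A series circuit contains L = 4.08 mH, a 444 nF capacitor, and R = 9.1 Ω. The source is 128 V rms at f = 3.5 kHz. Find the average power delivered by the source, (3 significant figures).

ω = 2πf = 21990 rad/s
X_L = ωL = 89.7 Ω
X_C = 1/(ωC) = 102 Ω
Net reactance X = X_L − X_C = -12.7 Ω
Z = 9.10 − j12.7 Ω
|Z| = √(9.10² + 12.7²) = 15.6 Ω
∠Z = arctan(-12.7/9.10) = -54.4°
I = V/|Z| = 8.20 A
P = VI cos φ = 128 × 8.20 × cos(-54.4°) = 611 W

611 W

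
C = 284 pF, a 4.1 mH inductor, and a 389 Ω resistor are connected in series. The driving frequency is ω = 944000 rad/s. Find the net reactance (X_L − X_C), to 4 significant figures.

140.4 Ω

X_L = ωL = 3870 Ω
X_C = 1/(ωC) = 3730 Ω
X = 3870 − 3730 = 140.4 Ω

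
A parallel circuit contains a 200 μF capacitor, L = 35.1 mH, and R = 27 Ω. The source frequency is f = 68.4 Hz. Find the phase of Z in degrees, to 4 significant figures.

-27.96°

ω = 2πf = 429.8 rad/s
X_L = ωL = 15.08 Ω
X_C = 1/(ωC) = 11.63 Ω
Parallel: admittances add. Y = 1/R + 1/(jωL) + jωC
Y = (0.03704 + j0.01966) S
|Y| = 0.04193 S → |Z| = 1/|Y| = 23.85 Ω, ∠Z = −∠Y = -27.96°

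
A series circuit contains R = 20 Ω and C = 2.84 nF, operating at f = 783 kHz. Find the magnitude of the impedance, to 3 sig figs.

ω = 2πf = 4.92e+06 rad/s
X_C = 1/(ωC) = 71.6 Ω
Z = 20.0 − j71.6 Ω
|Z| = √(20.0² + 71.6²) = 74.3 Ω

74.3 Ω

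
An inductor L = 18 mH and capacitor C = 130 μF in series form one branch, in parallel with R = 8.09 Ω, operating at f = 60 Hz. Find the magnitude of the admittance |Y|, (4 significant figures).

143.8 mS

ω = 2πf = 377.0 rad/s
X_L = ωL = 6.786 Ω
X_C = 1/(ωC) = 20.40 Ω
Branch 1: Z₁ = R = 8.090 Ω
Branch 2 (series LC): Z₂ = j(X_L − X_C) = −j13.62 Ω
Parallel: Z = Z₁Z₂/(Z₁+Z₂), |Z| = 6.955 Ω, ∠Z = -30.71°
|Y| = 1/|Z| = 143.8 mS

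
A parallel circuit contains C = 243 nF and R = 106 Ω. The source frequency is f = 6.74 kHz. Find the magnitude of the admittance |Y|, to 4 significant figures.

13.96 mS

ω = 2πf = 42350 rad/s
X_C = 1/(ωC) = 97.17 Ω
Parallel: admittances add. Y = 1/R + jωC
Y = (0.009434 + j0.01029) S
|Y| = 0.01396 S → |Z| = 1/|Y| = 71.63 Ω, ∠Z = −∠Y = -47.49°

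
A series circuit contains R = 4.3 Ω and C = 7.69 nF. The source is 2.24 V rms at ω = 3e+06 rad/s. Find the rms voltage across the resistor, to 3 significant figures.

X_C = 1/(ωC) = 43.3 Ω
Z = 4.30 − j43.3 Ω
|Z| = √(4.30² + 43.3²) = 43.6 Ω
I = V/|Z| = 51.4 mA
V_R = I·|Z_R| = 0.0514 × 4.30 = 0.221 V

0.221 V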